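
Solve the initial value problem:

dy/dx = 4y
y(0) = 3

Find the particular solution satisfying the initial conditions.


General solution of y' = 4y is y = Ce^(4x).
Apply y(0) = 3: C = 3.
Particular solution: y = 3e^(4x).


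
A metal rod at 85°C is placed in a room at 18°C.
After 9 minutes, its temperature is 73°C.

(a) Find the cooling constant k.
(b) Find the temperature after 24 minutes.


Newton's law: T(t) = T_a + (T₀ - T_a)e^(-kt).
(a) Use T(9) = 73: (73 - 18)/(85 - 18) = e^(-k·9), so k = -ln(0.821)/9 ≈ 0.0219.
(b) Apply k to t = 24: T(24) = 18 + (67)e^(-0.526) ≈ 57.6°C.


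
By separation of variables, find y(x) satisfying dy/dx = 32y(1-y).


Separate: dy/[y(1-y)] = 32 dx.
Partial fractions: 1/[y(1-y)] = 1/y + 1/(1-y).
Integrate: ln|y/(1-y)| = 32x + C₀.
Solve for y: y = 1/(1 + Ce^(-32x)).


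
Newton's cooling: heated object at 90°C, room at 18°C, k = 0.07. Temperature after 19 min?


Newton's law: dT/dt = -k(T - T_a) has solution T(t) = T_a + (T₀ - T_a)e^(-kt).
Plug in T_a = 18, T₀ = 90, k = 0.07, t = 19: T(19) = 18 + (72)e^(-1.33) ≈ 37.0°C.


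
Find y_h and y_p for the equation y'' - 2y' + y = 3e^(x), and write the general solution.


Characteristic polynomial (r - 1)² = 0; repeated root r = 1.
y_h = (C₁ + C₂x)e^(x). Forcing matches the repeated root (resonance), so try y_p = Ax² e^(x).
Substitute and solve for A: 2A = 3, so A = 3/2.
General solution: y = (C₁ + C₂x + (3/2)x²)e^(x).


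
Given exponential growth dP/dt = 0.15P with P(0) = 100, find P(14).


The ODE dP/dt = 0.15P has solution P(t) = P(0)e^(0.15t).
Substitute P(0) = 100 and t = 14: P(14) = 100 e^(2.10) ≈ 817.


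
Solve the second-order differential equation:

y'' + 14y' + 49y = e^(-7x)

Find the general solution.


Characteristic polynomial (r + 7)² = 0; repeated root r = -7.
y_h = (C₁ + C₂x)e^(-7x). Forcing matches the repeated root (resonance), so try y_p = Ax² e^(-7x).
Substitute and solve for A: 2A = 1, so A = 1/2.
General solution: y = (C₁ + C₂x + (1/2)x²)e^(-7x).


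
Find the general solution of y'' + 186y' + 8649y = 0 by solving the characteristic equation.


Characteristic equation: r² + 186r + 8649 = 0, i.e. (r + 93)² = 0.
Repeated root r = -93; include an x factor for the second linearly independent solution.
General solution: y = (C₁ + C₂x)e^(-93x).


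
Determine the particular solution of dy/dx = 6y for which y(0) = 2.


General solution of y' = 6y is y = Ce^(6x).
Apply y(0) = 2: C = 2.
Particular solution: y = 2e^(6x).


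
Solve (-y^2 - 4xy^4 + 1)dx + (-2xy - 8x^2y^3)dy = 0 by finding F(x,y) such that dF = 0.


Check exactness: ∂M/∂y = -2y - 16xy^3 and ∂N/∂x = -2y - 16xy^3; equal, so the equation is exact.
Integrate M with respect to x (treating y as constant): ∫M dx = -xy^2 - 2x^2y^4 + x + h(y).
Differentiate w.r.t. y and set equal to N: all terms match, so h'(y) = 0 and h is a constant absorbed into C.
General solution: -xy^2 - 2x^2y^4 + x = C.


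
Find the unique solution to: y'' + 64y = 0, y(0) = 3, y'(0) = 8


Characteristic roots of r² + 64 = 0 are ±8i, so y = C₁cos(8x) + C₂sin(8x).
Apply y(0) = 3: C₁ = 3. Differentiate and apply y'(0) = 8: 8·C₂ = 8, so C₂ = 1.
Particular solution: y = 3cos(8x) + sin(8x).


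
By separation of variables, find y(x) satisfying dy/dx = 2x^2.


Integrate both sides with respect to x: y = ∫ 2x^2 dx = (2/3)x^3 + C.


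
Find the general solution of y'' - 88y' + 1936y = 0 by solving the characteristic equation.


Characteristic equation: r² - 88r + 1936 = 0, i.e. (r - 44)² = 0.
Repeated root r = 44; include an x factor for the second linearly independent solution.
General solution: y = (C₁ + C₂x)e^(44x).


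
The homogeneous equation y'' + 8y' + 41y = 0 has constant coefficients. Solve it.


Characteristic equation: r² + 8r + 41 = 0.
Discriminant is negative; roots r = -4 ± 5i (complex conjugate pair).
General solution uses e^(α x)(C₁ cos(β x) + C₂ sin(β x)): y = e^(-4x)(C₁cos(5x) + C₂sin(5x)).


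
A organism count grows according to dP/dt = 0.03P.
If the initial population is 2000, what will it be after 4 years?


The ODE dP/dt = 0.03P has solution P(t) = P(0)e^(0.03t).
Substitute P(0) = 2000 and t = 4: P(4) = 2000 e^(0.12) ≈ 2255.


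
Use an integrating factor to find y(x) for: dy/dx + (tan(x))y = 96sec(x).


P(x) = tan(x) ⇒ μ = e^(∫tan(x)dx) = sec(x).
(sec(x) y)' = 96sec²(x) ⇒ sec(x) y = 96tan(x) + C.
Multiply by cos(x): y = 96sin(x) + C·cos(x).


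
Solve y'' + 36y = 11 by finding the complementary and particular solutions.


Homogeneous part: r² + 36 = 0 ⇒ r = ±6i, so y_h = C₁cos(6x) + C₂sin(6x).
Try constant y_p = A; plug in: 36A = 11 ⇒ A = 11/36.
General solution: y = C₁cos(6x) + C₂sin(6x) + 11/36.


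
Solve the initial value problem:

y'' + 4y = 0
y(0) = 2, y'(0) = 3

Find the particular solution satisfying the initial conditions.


Characteristic roots of r² + 4 = 0 are ±2i, so y = C₁cos(2x) + C₂sin(2x).
Apply y(0) = 2: C₁ = 2. Differentiate and apply y'(0) = 3: 2·C₂ = 3, so C₂ = 3/2.
Particular solution: y = 2cos(2x) + (3/2)sin(2x).


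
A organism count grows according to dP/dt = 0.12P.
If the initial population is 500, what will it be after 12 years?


The ODE dP/dt = 0.12P has solution P(t) = P(0)e^(0.12t).
Substitute P(0) = 500 and t = 12: P(12) = 500 e^(1.44) ≈ 2110.


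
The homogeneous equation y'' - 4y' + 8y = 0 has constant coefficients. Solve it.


Characteristic equation: r² - 4r + 8 = 0.
Discriminant is negative; roots r = 2 ± 2i (complex conjugate pair).
General solution uses e^(α x)(C₁ cos(β x) + C₂ sin(β x)): y = e^(2x)(C₁cos(2x) + C₂sin(2x)).


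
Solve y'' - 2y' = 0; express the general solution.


Characteristic equation: r² - 2r = 0.
Factor: (r - 2)(r - 0) = 0 ⇒ r = 2, 0 (distinct real).
General solution: y = C₁e^(2x) + C₂.


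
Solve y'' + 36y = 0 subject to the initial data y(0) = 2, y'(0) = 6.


Characteristic roots of r² + 36 = 0 are ±6i, so y = C₁cos(6x) + C₂sin(6x).
Apply y(0) = 2: C₁ = 2. Differentiate and apply y'(0) = 6: 6·C₂ = 6, so C₂ = 1.
Particular solution: y = 2cos(6x) + sin(6x).


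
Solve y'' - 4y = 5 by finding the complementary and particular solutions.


Characteristic roots of r² - 4 = 0 are 2, -2.
y_h = C₁e^(2x) + C₂e^(-2x).
Forcing exponent 0 is not a characteristic root; try y_p = A.
Substitute: A·(0 + (0)·0 + (-4)) = A·-4 = 5, so A = -5/4.
General solution: y = C₁e^(2x) + C₂e^(-2x) - 5/4.


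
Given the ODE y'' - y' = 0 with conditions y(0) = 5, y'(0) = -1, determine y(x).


Characteristic roots of r² - r = 0 are 0, 1.
General solution y = c₁ + c₂ e^(x).
Apply y(0) = 5: c₁ + c₂ = 5. Apply y'(0) = -1: 0 c₁ + 1 c₂ = -1.
Solve: c₁ = 6, c₂ = -1.
Particular solution: y = 6 - e^(x).


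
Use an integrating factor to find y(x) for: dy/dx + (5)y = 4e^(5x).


P(x) = 5 ⇒ μ = e^(5x).
(μ y)' = 4e^(10x) ⇒ μ y = (4/10)e^(10x) + C.
Divide by μ: y = (2/5)e^(5x) + Ce^(-5x).


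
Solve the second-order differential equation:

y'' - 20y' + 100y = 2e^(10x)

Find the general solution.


Characteristic polynomial (r - 10)² = 0; repeated root r = 10.
y_h = (C₁ + C₂x)e^(10x). Forcing matches the repeated root (resonance), so try y_p = Ax² e^(10x).
Substitute and solve for A: 2A = 2, so A = 1.
General solution: y = (C₁ + C₂x + x²)e^(10x).


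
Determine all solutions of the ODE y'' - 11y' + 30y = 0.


Characteristic equation: r² - 11r + 30 = 0.
Factor: (r - 6)(r - 5) = 0 ⇒ r = 6, 5 (distinct real).
General solution: y = C₁e^(6x) + C₂e^(5x).


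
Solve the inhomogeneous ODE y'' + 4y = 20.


Homogeneous part: r² + 4 = 0 ⇒ r = ±2i, so y_h = C₁cos(2x) + C₂sin(2x).
Try constant y_p = A; plug in: 4A = 20 ⇒ A = 5.
General solution: y = C₁cos(2x) + C₂sin(2x) + 5.


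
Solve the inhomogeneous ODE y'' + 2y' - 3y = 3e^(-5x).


Characteristic roots of r² + 2r - 3 = 0 are 1, -3.
y_h = C₁e^(x) + C₂e^(-3x).
Forcing exponent -5 is not a characteristic root; try y_p = Ae^(-5x).
Substitute: A·(25 + (2)·-5 + (-3)) = A·12 = 3, so A = 1/4.
General solution: y = C₁e^(x) + C₂e^(-3x) + (1/4)e^(-5x).


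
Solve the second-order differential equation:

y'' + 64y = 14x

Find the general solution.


Homogeneous: r² + 64 = 0 ⇒ r = ±8i, y_h = C₁cos(8x) + C₂sin(8x).
Polynomial forcing; try y_p = Ax + B. Then y_p'' + 64 y_p = 64(Ax + B) = 14x, so B = 0 and A = 7/32.
General solution: y = C₁cos(8x) + C₂sin(8x) + (7/32)x.


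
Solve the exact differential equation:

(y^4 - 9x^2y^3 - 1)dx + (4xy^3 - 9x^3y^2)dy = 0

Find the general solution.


Check exactness: ∂M/∂y = 4y^3 - 27x^2y^2 and ∂N/∂x = 4y^3 - 27x^2y^2; equal, so the equation is exact.
Integrate M with respect to x (treating y as constant): ∫M dx = xy^4 - 3x^3y^3 - x + h(y).
Differentiate w.r.t. y and set equal to N: all terms match, so h'(y) = 0 and h is a constant absorbed into C.
General solution: xy^4 - 3x^3y^3 - x = C.


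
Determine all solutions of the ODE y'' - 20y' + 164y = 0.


Characteristic equation: r² - 20r + 164 = 0.
Discriminant is negative; roots r = 10 ± 8i (complex conjugate pair).
General solution uses e^(α x)(C₁ cos(β x) + C₂ sin(β x)): y = e^(10x)(C₁cos(8x) + C₂sin(8x)).


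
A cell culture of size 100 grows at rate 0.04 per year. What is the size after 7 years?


The ODE dP/dt = 0.04P has solution P(t) = P(0)e^(0.04t).
Substitute P(0) = 100 and t = 7: P(7) = 100 e^(0.28) ≈ 132.


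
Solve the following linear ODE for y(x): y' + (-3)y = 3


P(x) = -3 ⇒ μ = e^(-3x).
(μ y)' = 3e^(-3x) ⇒ μ y = -e^(-3x) + C.
Divide by μ: y = -1 + Ce^(3x).


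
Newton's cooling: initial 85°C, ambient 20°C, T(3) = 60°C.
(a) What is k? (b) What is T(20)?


Newton's law: T(t) = T_a + (T₀ - T_a)e^(-kt).
(a) Use T(3) = 60: (60 - 20)/(85 - 20) = e^(-k·3), so k = -ln(0.615)/3 ≈ 0.1618.
(b) Apply k to t = 20: T(20) = 20 + (65)e^(-3.237) ≈ 22.6°C.


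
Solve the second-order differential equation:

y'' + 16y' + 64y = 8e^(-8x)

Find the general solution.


Characteristic polynomial (r + 8)² = 0; repeated root r = -8.
y_h = (C₁ + C₂x)e^(-8x). Forcing matches the repeated root (resonance), so try y_p = Ax² e^(-8x).
Substitute and solve for A: 2A = 8, so A = 4.
General solution: y = (C₁ + C₂x + 4x²)e^(-8x).


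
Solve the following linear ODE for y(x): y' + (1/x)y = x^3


P(x) = 1/x ⇒ μ = x^1.
(x^1 y)' = x^4 ⇒ x^1 y = x^5/(5) + C.
Solve for y: y = (1/5)x^4 + C/x^1.


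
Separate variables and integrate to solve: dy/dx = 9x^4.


Integrate both sides with respect to x: y = ∫ 9x^4 dx = (9/5)x^5 + C.


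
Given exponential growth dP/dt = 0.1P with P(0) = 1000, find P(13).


The ODE dP/dt = 0.1P has solution P(t) = P(0)e^(0.1t).
Substitute P(0) = 1000 and t = 13: P(13) = 1000 e^(1.30) ≈ 3669.


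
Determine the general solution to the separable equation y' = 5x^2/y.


Separate variables: y dy = 5x^2 dx.
Integrate both sides: y²/2 = (5/3)x^3 + C₀.
Multiply by 2: y² = (10/3)x^3 + C.


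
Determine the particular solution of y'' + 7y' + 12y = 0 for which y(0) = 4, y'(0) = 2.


Characteristic roots of r² + 7r + 12 = 0 are -4, -3.
General solution y = c₁ e^(-4x) + c₂ e^(-3x).
Apply y(0) = 4: c₁ + c₂ = 4. Apply y'(0) = 2: -4 c₁ - 3 c₂ = 2.
Solve: c₁ = -14, c₂ = 18.
Particular solution: y = -14e^(-4x) + 18e^(-3x).


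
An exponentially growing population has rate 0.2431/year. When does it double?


Exponential growth: P(t) = P₀ e^(0.2431t). Set P(t)/P₀ = 2: e^(0.2431t) = 2.
Solve: t = ln(2)/0.2431 ≈ 2.85 years.


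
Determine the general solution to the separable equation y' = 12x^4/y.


Separate variables: y dy = 12x^4 dx.
Integrate both sides: y²/2 = (12/5)x^5 + C₀.
Multiply by 2: y² = (24/5)x^5 + C.


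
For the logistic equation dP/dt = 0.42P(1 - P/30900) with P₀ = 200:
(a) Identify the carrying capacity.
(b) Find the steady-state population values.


Logistic ODE dP/dt = 0.42P(1 - P/30900) has equilibria where dP/dt = 0, i.e. P = 0 or P = 30900.
The coefficient (1 - P/K) = 0 when P = K, identifying K = 30900 as the carrying capacity.
(a) K = 30900; (b) equilibria P = 0 and P = 30900.


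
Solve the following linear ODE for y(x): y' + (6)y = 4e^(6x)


P(x) = 6 ⇒ μ = e^(6x).
(μ y)' = 4e^(12x) ⇒ μ y = (4/12)e^(12x) + C.
Divide by μ: y = (1/3)e^(6x) + Ce^(-6x).


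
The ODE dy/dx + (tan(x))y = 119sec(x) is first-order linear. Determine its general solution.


P(x) = tan(x) ⇒ μ = e^(∫tan(x)dx) = sec(x).
(sec(x) y)' = 119sec²(x) ⇒ sec(x) y = 119tan(x) + C.
Multiply by cos(x): y = 119sin(x) + C·cos(x).


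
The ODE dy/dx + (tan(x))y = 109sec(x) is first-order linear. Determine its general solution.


P(x) = tan(x) ⇒ μ = e^(∫tan(x)dx) = sec(x).
(sec(x) y)' = 109sec²(x) ⇒ sec(x) y = 109tan(x) + C.
Multiply by cos(x): y = 109sin(x) + C·cos(x).


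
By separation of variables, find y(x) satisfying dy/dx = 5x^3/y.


Separate variables: y dy = 5x^3 dx.
Integrate both sides: y²/2 = (5/4)x^4 + C₀.
Multiply by 2: y² = (5/2)x^4 + C.


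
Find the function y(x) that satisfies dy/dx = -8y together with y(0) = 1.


General solution of y' = -8y is y = Ce^(-8x).
Apply y(0) = 1: C = 1.
Particular solution: y = e^(-8x).


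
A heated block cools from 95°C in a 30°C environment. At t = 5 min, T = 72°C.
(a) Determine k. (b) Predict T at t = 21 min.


Newton's law: T(t) = T_a + (T₀ - T_a)e^(-kt).
(a) Use T(5) = 72: (72 - 30)/(95 - 30) = e^(-k·5), so k = -ln(0.646)/5 ≈ 0.0873.
(b) Apply k to t = 21: T(21) = 30 + (65)e^(-1.834) ≈ 40.4°C.


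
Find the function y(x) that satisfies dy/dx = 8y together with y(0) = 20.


General solution of y' = 8y is y = Ce^(8x).
Apply y(0) = 20: C = 20.
Particular solution: y = 20e^(8x).


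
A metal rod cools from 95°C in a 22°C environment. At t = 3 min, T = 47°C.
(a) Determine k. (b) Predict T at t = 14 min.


Newton's law: T(t) = T_a + (T₀ - T_a)e^(-kt).
(a) Use T(3) = 47: (47 - 22)/(95 - 22) = e^(-k·3), so k = -ln(0.342)/3 ≈ 0.3572.
(b) Apply k to t = 14: T(14) = 22 + (73)e^(-5.001) ≈ 22.5°C.


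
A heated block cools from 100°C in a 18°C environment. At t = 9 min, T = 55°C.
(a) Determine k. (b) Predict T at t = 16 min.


Newton's law: T(t) = T_a + (T₀ - T_a)e^(-kt).
(a) Use T(9) = 55: (55 - 18)/(100 - 18) = e^(-k·9), so k = -ln(0.451)/9 ≈ 0.0884.
(b) Apply k to t = 16: T(16) = 18 + (82)e^(-1.415) ≈ 37.9°C.


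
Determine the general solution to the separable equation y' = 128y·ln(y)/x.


Separate: dy/[y ln(y)] = 128 dx/x.
Substitute u = ln(y): du/u = 128 dx/x.
Integrate: ln|ln(y)| = 128ln|x| + C₀, hence ln(y) = C·x^128.


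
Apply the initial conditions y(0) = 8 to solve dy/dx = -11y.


General solution of y' = -11y is y = Ce^(-11x).
Apply y(0) = 8: C = 8.
Particular solution: y = 8e^(-11x).


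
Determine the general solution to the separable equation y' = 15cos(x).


g(y) = 1, so integrate directly: y = ∫ 15cos(x) dx = 15sin(x) + C.


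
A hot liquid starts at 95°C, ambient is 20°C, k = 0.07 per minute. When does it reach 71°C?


From T(t) = T_a + (T₀ - T_a)e^(-kt), set T(t) = 71:
(71 - 20) / (95 - 20) = e^(-0.07t), so t = -ln(0.680)/0.07 ≈ 5.5 minutes.


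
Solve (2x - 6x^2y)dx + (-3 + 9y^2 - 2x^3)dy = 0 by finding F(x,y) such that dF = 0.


Check exactness: ∂M/∂y = -6x^2 and ∂N/∂x = -6x^2; equal, so the equation is exact.
Integrate M with respect to x (treating y as constant): ∫M dx = x^2 - 2x^3y + h(y).
Differentiate w.r.t. y and set equal to N: the x-dependent terms already match, leaving h'(y) = -3 + 9y^2. Integrate: h(y) = -3y + 3y^3.
So F(x,y) = -3y + 3y^3 + x^2 - 2x^3y.
General solution: -3y + 3y^3 + x^2 - 2x^3y = C.


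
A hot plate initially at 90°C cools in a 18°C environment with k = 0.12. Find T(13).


Newton's law: dT/dt = -k(T - T_a) has solution T(t) = T_a + (T₀ - T_a)e^(-kt).
Plug in T_a = 18, T₀ = 90, k = 0.12, t = 13: T(13) = 18 + (72)e^(-1.56) ≈ 33.1°C.


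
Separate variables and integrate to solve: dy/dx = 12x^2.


Integrate both sides with respect to x: y = ∫ 12x^2 dx = 4x^3 + C.


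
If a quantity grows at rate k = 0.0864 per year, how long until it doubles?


Exponential growth: P(t) = P₀ e^(0.0864t). Set P(t)/P₀ = 2: e^(0.0864t) = 2.
Solve: t = ln(2)/0.0864 ≈ 8.02 years.


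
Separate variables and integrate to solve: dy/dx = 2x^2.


Integrate both sides with respect to x: y = ∫ 2x^2 dx = (2/3)x^3 + C.


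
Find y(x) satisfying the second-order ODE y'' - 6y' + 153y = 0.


Characteristic equation: r² - 6r + 153 = 0.
Discriminant is negative; roots r = 3 ± 12i (complex conjugate pair).
General solution uses e^(α x)(C₁ cos(β x) + C₂ sin(β x)): y = e^(3x)(C₁cos(12x) + C₂sin(12x)).


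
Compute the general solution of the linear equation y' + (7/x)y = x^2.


P(x) = 7/x ⇒ μ = x^7.
(x^7 y)' = x^7·x^2 = x^9.
Integrate: x^7 y = x^10/(10) + C.
Solve for y: y = (1/10)x^3 + C/x^7.


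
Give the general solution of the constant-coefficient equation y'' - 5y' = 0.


Characteristic equation: r² - 5r = 0.
Factor: (r - 0)(r - 5) = 0 ⇒ r = 0, 5 (distinct real).
General solution: y = C₁ + C₂e^(5x).


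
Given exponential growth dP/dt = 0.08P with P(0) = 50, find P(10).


The ODE dP/dt = 0.08P has solution P(t) = P(0)e^(0.08t).
Substitute P(0) = 50 and t = 10: P(10) = 50 e^(0.80) ≈ 111.


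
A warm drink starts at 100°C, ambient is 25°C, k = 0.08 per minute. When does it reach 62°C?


From T(t) = T_a + (T₀ - T_a)e^(-kt), set T(t) = 62:
(62 - 25) / (100 - 25) = e^(-0.08t), so t = -ln(0.493)/0.08 ≈ 8.8 minutes.


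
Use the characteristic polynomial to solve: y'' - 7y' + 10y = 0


Characteristic equation: r² - 7r + 10 = 0.
Factor: (r - 5)(r - 2) = 0 ⇒ r = 5, 2 (distinct real).
General solution: y = C₁e^(5x) + C₂e^(2x).


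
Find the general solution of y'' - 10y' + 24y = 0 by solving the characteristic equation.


Characteristic equation: r² - 10r + 24 = 0.
Factor: (r - 4)(r - 6) = 0 ⇒ r = 4, 6 (distinct real).
General solution: y = C₁e^(4x) + C₂e^(6x).


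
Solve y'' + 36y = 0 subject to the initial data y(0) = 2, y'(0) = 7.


Characteristic roots of r² + 36 = 0 are ±6i, so y = C₁cos(6x) + C₂sin(6x).
Apply y(0) = 2: C₁ = 2. Differentiate and apply y'(0) = 7: 6·C₂ = 7, so C₂ = 7/6.
Particular solution: y = 2cos(6x) + (7/6)sin(6x).


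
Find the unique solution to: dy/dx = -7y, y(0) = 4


General solution of y' = -7y is y = Ce^(-7x).
Apply y(0) = 4: C = 4.
Particular solution: y = 4e^(-7x).


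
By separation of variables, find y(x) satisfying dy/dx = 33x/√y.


Separate: √y dy = 33x dx.
Integrate: (2/3)y^(3/2) = (33/2)x² + C.


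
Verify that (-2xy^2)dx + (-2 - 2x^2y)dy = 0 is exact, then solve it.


Check exactness: ∂M/∂y = -4xy and ∂N/∂x = -4xy; equal, so the equation is exact.
Integrate M with respect to x (treating y as constant): ∫M dx = -x^2y^2 + h(y).
Differentiate w.r.t. y and set equal to N: the x-dependent terms already match, leaving h'(y) = -2. Integrate: h(y) = -2y.
So F(x,y) = -2y - x^2y^2.
General solution: -2y - x^2y^2 = C.


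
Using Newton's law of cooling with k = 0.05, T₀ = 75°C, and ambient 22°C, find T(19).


Newton's law: dT/dt = -k(T - T_a) has solution T(t) = T_a + (T₀ - T_a)e^(-kt).
Plug in T_a = 22, T₀ = 75, k = 0.05, t = 19: T(19) = 22 + (53)e^(-0.95) ≈ 42.5°C.


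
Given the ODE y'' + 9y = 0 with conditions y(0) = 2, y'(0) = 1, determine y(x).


Characteristic roots of r² + 9 = 0 are ±3i, so y = C₁cos(3x) + C₂sin(3x).
Apply y(0) = 2: C₁ = 2. Differentiate and apply y'(0) = 1: 3·C₂ = 1, so C₂ = 1/3.
Particular solution: y = 2cos(3x) + (1/3)sin(3x).


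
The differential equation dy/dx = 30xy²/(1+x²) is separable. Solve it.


Separate: dy/y² = 30x/(1+x²) dx.
Integrate LHS: ∫ dy/y² = -1/y.
Integrate RHS via u = 1+x²: 15ln(1+x²) + C.
Result: -1/y = 15ln(1+x²) + C.


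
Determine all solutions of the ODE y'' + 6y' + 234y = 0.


Characteristic equation: r² + 6r + 234 = 0.
Discriminant is negative; roots r = -3 ± 15i (complex conjugate pair).
General solution uses e^(α x)(C₁ cos(β x) + C₂ sin(β x)): y = e^(-3x)(C₁cos(15x) + C₂sin(15x)).


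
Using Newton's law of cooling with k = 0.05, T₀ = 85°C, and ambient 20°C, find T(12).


Newton's law: dT/dt = -k(T - T_a) has solution T(t) = T_a + (T₀ - T_a)e^(-kt).
Plug in T_a = 20, T₀ = 85, k = 0.05, t = 12: T(12) = 20 + (65)e^(-0.60) ≈ 55.7°C.


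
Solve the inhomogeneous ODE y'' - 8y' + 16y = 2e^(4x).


Characteristic polynomial (r - 4)² = 0; repeated root r = 4.
y_h = (C₁ + C₂x)e^(4x). Forcing matches the repeated root (resonance), so try y_p = Ax² e^(4x).
Substitute and solve for A: 2A = 2, so A = 1.
General solution: y = (C₁ + C₂x + x²)e^(4x).


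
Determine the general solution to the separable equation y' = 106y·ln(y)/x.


Separate: dy/[y ln(y)] = 106 dx/x.
Substitute u = ln(y): du/u = 106 dx/x.
Integrate: ln|ln(y)| = 106ln|x| + C₀, hence ln(y) = C·x^106.


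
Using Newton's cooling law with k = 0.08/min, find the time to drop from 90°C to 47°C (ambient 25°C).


From T(t) = T_a + (T₀ - T_a)e^(-kt), set T(t) = 47:
(47 - 25) / (90 - 25) = e^(-0.08t), so t = -ln(0.338)/0.08 ≈ 13.5 minutes.


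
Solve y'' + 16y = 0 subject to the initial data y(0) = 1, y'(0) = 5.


Characteristic roots of r² + 16 = 0 are ±4i, so y = C₁cos(4x) + C₂sin(4x).
Apply y(0) = 1: C₁ = 1. Differentiate and apply y'(0) = 5: 4·C₂ = 5, so C₂ = 5/4.
Particular solution: y = cos(4x) + (5/4)sin(4x).


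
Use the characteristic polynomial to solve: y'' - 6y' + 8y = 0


Characteristic equation: r² - 6r + 8 = 0.
Factor: (r - 4)(r - 2) = 0 ⇒ r = 4, 2 (distinct real).
General solution: y = C₁e^(4x) + C₂e^(2x).


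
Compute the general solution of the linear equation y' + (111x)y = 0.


P(x) = 111x ⇒ μ = e^((111/2)x²).
Q(x) = 0 so μ y is constant: y = Ce^(-(111/2)x²).


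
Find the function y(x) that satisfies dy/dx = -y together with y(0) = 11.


General solution of y' = -y is y = Ce^(-x).
Apply y(0) = 11: C = 11.
Particular solution: y = 11e^(-x).


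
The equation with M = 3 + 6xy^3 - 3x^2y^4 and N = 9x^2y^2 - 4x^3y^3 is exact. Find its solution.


Check exactness: ∂M/∂y = 18xy^2 - 12x^2y^3 and ∂N/∂x = 18xy^2 - 12x^2y^3; equal, so the equation is exact.
Integrate M with respect to x (treating y as constant): ∫M dx = 3x + 3x^2y^3 - x^3y^4 + h(y).
Differentiate w.r.t. y and set equal to N: all terms match, so h'(y) = 0 and h is a constant absorbed into C.
General solution: 3x + 3x^2y^3 - x^3y^4 = C.


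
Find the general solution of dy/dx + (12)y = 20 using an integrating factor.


P(x) = 12, Q(x) = 20; integrating factor μ = e^(12x).
(μ y)' = 20e^(12x) ⇒ μ y = (5/3)e^(12x) + C.
Divide by μ: y = 5/3 + Ce^(-12x).


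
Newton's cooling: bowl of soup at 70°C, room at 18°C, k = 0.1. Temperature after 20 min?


Newton's law: dT/dt = -k(T - T_a) has solution T(t) = T_a + (T₀ - T_a)e^(-kt).
Plug in T_a = 18, T₀ = 70, k = 0.1, t = 20: T(20) = 18 + (52)e^(-2.00) ≈ 25.0°C.


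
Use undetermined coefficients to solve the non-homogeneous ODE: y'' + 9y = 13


Homogeneous part: r² + 9 = 0 ⇒ r = ±3i, so y_h = C₁cos(3x) + C₂sin(3x).
Try constant y_p = A; plug in: 9A = 13 ⇒ A = 13/9.
General solution: y = C₁cos(3x) + C₂sin(3x) + 13/9.


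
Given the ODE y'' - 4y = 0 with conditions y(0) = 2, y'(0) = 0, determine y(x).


Characteristic roots of r² - 4 = 0 are -2, 2.
General solution y = c₁ e^(-2x) + c₂ e^(2x).
Apply y(0) = 2: c₁ + c₂ = 2. Apply y'(0) = 0: -2 c₁ + 2 c₂ = 0.
Solve: c₁ = 1, c₂ = 1.
Particular solution: y = e^(-2x) + e^(2x).


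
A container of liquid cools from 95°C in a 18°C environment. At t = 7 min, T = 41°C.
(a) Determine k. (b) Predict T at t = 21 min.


Newton's law: T(t) = T_a + (T₀ - T_a)e^(-kt).
(a) Use T(7) = 41: (41 - 18)/(95 - 18) = e^(-k·7), so k = -ln(0.299)/7 ≈ 0.1726.
(b) Apply k to t = 21: T(21) = 18 + (77)e^(-3.625) ≈ 20.1°C.


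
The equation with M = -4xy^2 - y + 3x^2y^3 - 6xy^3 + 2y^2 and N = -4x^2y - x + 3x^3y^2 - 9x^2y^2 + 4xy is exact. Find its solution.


Check exactness: ∂M/∂y = -8xy - 1 + 9x^2y^2 - 18xy^2 + 4y and ∂N/∂x = -8xy - 1 + 9x^2y^2 - 18xy^2 + 4y; equal, so the equation is exact.
Integrate M with respect to x (treating y as constant): ∫M dx = -2x^2y^2 - xy + x^3y^3 - 3x^2y^3 + 2xy^2 + h(y).
Differentiate w.r.t. y and set equal to N: all terms match, so h'(y) = 0 and h is a constant absorbed into C.
General solution: -2x^2y^2 - xy + x^3y^3 - 3x^2y^3 + 2xy^2 = C.


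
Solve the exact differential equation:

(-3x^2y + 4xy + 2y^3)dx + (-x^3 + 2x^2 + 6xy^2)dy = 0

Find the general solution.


Check exactness: ∂M/∂y = -3x^2 + 4x + 6y^2 and ∂N/∂x = -3x^2 + 4x + 6y^2; equal, so the equation is exact.
Integrate M with respect to x (treating y as constant): ∫M dx = -x^3y + 2x^2y + 2xy^3 + h(y).
Differentiate w.r.t. y and set equal to N: all terms match, so h'(y) = 0 and h is a constant absorbed into C.
General solution: -x^3y + 2x^2y + 2xy^3 = C.


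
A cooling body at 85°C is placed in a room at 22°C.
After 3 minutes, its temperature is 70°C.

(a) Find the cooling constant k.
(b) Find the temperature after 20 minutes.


Newton's law: T(t) = T_a + (T₀ - T_a)e^(-kt).
(a) Use T(3) = 70: (70 - 22)/(85 - 22) = e^(-k·3), so k = -ln(0.762)/3 ≈ 0.0906.
(b) Apply k to t = 20: T(20) = 22 + (63)e^(-1.813) ≈ 32.3°C.


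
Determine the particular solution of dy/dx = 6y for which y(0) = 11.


General solution of y' = 6y is y = Ce^(6x).
Apply y(0) = 11: C = 11.
Particular solution: y = 11e^(6x).


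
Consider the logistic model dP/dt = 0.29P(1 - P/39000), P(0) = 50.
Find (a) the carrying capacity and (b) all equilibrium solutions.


Logistic ODE dP/dt = 0.29P(1 - P/39000) has equilibria where dP/dt = 0, i.e. P = 0 or P = 39000.
The coefficient (1 - P/K) = 0 when P = K, identifying K = 39000 as the carrying capacity.
(a) K = 39000; (b) equilibria P = 0 and P = 39000.


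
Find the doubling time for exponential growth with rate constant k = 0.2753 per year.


Exponential growth: P(t) = P₀ e^(0.2753t). Set P(t)/P₀ = 2: e^(0.2753t) = 2.
Solve: t = ln(2)/0.2753 ≈ 2.52 years.


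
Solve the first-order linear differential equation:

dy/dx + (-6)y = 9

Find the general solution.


P(x) = -6 ⇒ μ = e^(-6x).
(μ y)' = 9e^(-6x) ⇒ μ y = -(3/2)e^(-6x) + C.
Divide by μ: y = -3/2 + Ce^(6x).


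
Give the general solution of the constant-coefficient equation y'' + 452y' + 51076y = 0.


Characteristic equation: r² + 452r + 51076 = 0, i.e. (r + 226)² = 0.
Repeated root r = -226; include an x factor for the second linearly independent solution.
General solution: y = (C₁ + C₂x)e^(-226x).


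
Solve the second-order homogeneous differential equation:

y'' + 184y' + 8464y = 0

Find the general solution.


Characteristic equation: r² + 184r + 8464 = 0, i.e. (r + 92)² = 0.
Repeated root r = -92; include an x factor for the second linearly independent solution.
General solution: y = (C₁ + C₂x)e^(-92x).


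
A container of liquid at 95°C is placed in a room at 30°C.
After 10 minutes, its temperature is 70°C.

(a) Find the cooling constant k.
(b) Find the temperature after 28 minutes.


Newton's law: T(t) = T_a + (T₀ - T_a)e^(-kt).
(a) Use T(10) = 70: (70 - 30)/(95 - 30) = e^(-k·10), so k = -ln(0.615)/10 ≈ 0.0486.
(b) Apply k to t = 28: T(28) = 30 + (65)e^(-1.359) ≈ 46.7°C.


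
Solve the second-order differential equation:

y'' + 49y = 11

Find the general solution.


Homogeneous part: r² + 49 = 0 ⇒ r = ±7i, so y_h = C₁cos(7x) + C₂sin(7x).
Try constant y_p = A; plug in: 49A = 11 ⇒ A = 11/49.
General solution: y = C₁cos(7x) + C₂sin(7x) + 11/49.


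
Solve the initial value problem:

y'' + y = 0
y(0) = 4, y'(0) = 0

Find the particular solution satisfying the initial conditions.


Characteristic roots of r² + 1 = 0 are ±1i, so y = C₁cos(x) + C₂sin(x).
Apply y(0) = 4: C₁ = 4. Differentiate and apply y'(0) = 0: 1·C₂ = 0, so C₂ = 0.
Particular solution: y = 4cos(x).


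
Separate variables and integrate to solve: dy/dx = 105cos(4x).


g(y) = 1, so integrate directly: y = ∫ 105cos(4x) dx = (105/4)sin(4x) + C.


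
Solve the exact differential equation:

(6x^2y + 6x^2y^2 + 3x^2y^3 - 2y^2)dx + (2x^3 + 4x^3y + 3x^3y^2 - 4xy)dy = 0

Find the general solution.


Check exactness: ∂M/∂y = 6x^2 + 12x^2y + 9x^2y^2 - 4y and ∂N/∂x = 6x^2 + 12x^2y + 9x^2y^2 - 4y; equal, so the equation is exact.
Integrate M with respect to x (treating y as constant): ∫M dx = 2x^3y + 2x^3y^2 + x^3y^3 - 2xy^2 + h(y).
Differentiate w.r.t. y and set equal to N: all terms match, so h'(y) = 0 and h is a constant absorbed into C.
General solution: 2x^3y + 2x^3y^2 + x^3y^3 - 2xy^2 = C.


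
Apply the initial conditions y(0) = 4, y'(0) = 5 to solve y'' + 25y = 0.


Characteristic roots of r² + 25 = 0 are ±5i, so y = C₁cos(5x) + C₂sin(5x).
Apply y(0) = 4: C₁ = 4. Differentiate and apply y'(0) = 5: 5·C₂ = 5, so C₂ = 1.
Particular solution: y = 4cos(5x) + sin(5x).


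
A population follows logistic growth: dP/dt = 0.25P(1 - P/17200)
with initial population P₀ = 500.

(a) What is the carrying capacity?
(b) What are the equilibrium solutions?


Logistic ODE dP/dt = 0.25P(1 - P/17200) has equilibria where dP/dt = 0, i.e. P = 0 or P = 17200.
The coefficient (1 - P/K) = 0 when P = K, identifying K = 17200 as the carrying capacity.
(a) K = 17200; (b) equilibria P = 0 and P = 17200.


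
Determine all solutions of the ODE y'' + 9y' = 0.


Characteristic equation: r² + 9r = 0.
Factor: (r - 0)(r + 9) = 0 ⇒ r = 0, -9 (distinct real).
General solution: y = C₁ + C₂e^(-9x).


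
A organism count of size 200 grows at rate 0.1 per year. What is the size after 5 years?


The ODE dP/dt = 0.1P has solution P(t) = P(0)e^(0.1t).
Substitute P(0) = 200 and t = 5: P(5) = 200 e^(0.50) ≈ 330.


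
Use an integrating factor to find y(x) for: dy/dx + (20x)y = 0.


P(x) = 20x ⇒ μ = e^(10x²).
Q(x) = 0 so μ y is constant: y = Ce^(-10x²).


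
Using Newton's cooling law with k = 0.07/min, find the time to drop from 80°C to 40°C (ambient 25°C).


From T(t) = T_a + (T₀ - T_a)e^(-kt), set T(t) = 40:
(40 - 25) / (80 - 25) = e^(-0.07t), so t = -ln(0.273)/0.07 ≈ 18.6 minutes.


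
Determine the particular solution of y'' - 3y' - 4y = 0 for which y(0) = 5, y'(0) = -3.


Characteristic roots of r² - 3r - 4 = 0 are -1, 4.
General solution y = c₁ e^(-x) + c₂ e^(4x).
Apply y(0) = 5: c₁ + c₂ = 5. Apply y'(0) = -3: -1 c₁ + 4 c₂ = -3.
Solve: c₁ = 23/5, c₂ = 2/5.
Particular solution: y = (23/5)e^(-x) + (2/5)e^(4x).


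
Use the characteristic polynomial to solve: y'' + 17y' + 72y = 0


Characteristic equation: r² + 17r + 72 = 0.
Factor: (r + 9)(r + 8) = 0 ⇒ r = -9, -8 (distinct real).
General solution: y = C₁e^(-9x) + C₂e^(-8x).


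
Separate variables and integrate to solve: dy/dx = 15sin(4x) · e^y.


Separate: e^(-y) dy = 15sin(4x) dx.
Integrate: -e^(-y) = -(15/4)cos(4x) + C₀.
Rearrange: e^(-y) = (15/4)cos(4x) + C.


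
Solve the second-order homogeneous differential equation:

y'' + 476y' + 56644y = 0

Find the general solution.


Characteristic equation: r² + 476r + 56644 = 0, i.e. (r + 238)² = 0.
Repeated root r = -238; include an x factor for the second linearly independent solution.
General solution: y = (C₁ + C₂x)e^(-238x).


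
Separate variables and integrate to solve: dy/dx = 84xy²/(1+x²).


Separate: dy/y² = 84x/(1+x²) dx.
Integrate LHS: ∫ dy/y² = -1/y.
Integrate RHS via u = 1+x²: 42ln(1+x²) + C.
Result: -1/y = 42ln(1+x²) + C.


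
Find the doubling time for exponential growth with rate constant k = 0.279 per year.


Exponential growth: P(t) = P₀ e^(0.279t). Set P(t)/P₀ = 2: e^(0.279t) = 2.
Solve: t = ln(2)/0.279 ≈ 2.48 years.


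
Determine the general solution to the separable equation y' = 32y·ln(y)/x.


Separate: dy/[y ln(y)] = 32 dx/x.
Substitute u = ln(y): du/u = 32 dx/x.
Integrate: ln|ln(y)| = 32ln|x| + C₀, hence ln(y) = C·x^32.


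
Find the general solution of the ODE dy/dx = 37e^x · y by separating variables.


Separate variables: dy/y = 37e^x dx.
Integrate: ln|y| = 37e^x + C₀.
Exponentiate: y = Ce^(37e^x).


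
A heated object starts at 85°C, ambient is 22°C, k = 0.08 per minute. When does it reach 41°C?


From T(t) = T_a + (T₀ - T_a)e^(-kt), set T(t) = 41:
(41 - 22) / (85 - 22) = e^(-0.08t), so t = -ln(0.302)/0.08 ≈ 15.0 minutes.


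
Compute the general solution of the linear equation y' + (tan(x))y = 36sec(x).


P(x) = tan(x) ⇒ μ = e^(∫tan(x)dx) = sec(x).
(sec(x) y)' = 36sec²(x) ⇒ sec(x) y = 36tan(x) + C.
Multiply by cos(x): y = 36sin(x) + C·cos(x).


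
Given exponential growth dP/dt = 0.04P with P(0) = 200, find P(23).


The ODE dP/dt = 0.04P has solution P(t) = P(0)e^(0.04t).
Substitute P(0) = 200 and t = 23: P(23) = 200 e^(0.92) ≈ 502.


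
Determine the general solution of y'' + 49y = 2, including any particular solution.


Homogeneous part: r² + 49 = 0 ⇒ r = ±7i, so y_h = C₁cos(7x) + C₂sin(7x).
Try constant y_p = A; plug in: 49A = 2 ⇒ A = 2/49.
General solution: y = C₁cos(7x) + C₂sin(7x) + 2/49.


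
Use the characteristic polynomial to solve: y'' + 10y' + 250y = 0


Characteristic equation: r² + 10r + 250 = 0.
Discriminant is negative; roots r = -5 ± 15i (complex conjugate pair).
General solution uses e^(α x)(C₁ cos(β x) + C₂ sin(β x)): y = e^(-5x)(C₁cos(15x) + C₂sin(15x)).


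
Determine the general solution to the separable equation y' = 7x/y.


Separate variables: y dy = 7x dx.
Integrate both sides: y²/2 = (7/2)x^2 + C₀.
Multiply by 2: y² = 7x^2 + C.


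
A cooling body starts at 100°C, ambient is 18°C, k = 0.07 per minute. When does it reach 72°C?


From T(t) = T_a + (T₀ - T_a)e^(-kt), set T(t) = 72:
(72 - 18) / (100 - 18) = e^(-0.07t), so t = -ln(0.659)/0.07 ≈ 6.0 minutes.


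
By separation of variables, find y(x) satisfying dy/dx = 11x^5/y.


Separate variables: y dy = 11x^5 dx.
Integrate both sides: y²/2 = (11/6)x^6 + C₀.
Multiply by 2: y² = (11/3)x^6 + C.


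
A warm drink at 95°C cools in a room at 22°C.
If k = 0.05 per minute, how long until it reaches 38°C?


From T(t) = T_a + (T₀ - T_a)e^(-kt), set T(t) = 38:
(38 - 22) / (95 - 22) = e^(-0.05t), so t = -ln(0.219)/0.05 ≈ 30.4 minutes.


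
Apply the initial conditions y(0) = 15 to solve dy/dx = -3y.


General solution of y' = -3y is y = Ce^(-3x).
Apply y(0) = 15: C = 15.
Particular solution: y = 15e^(-3x).


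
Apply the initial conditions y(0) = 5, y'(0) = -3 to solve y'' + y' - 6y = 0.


Characteristic roots of r² + r - 6 = 0 are -3, 2.
General solution y = c₁ e^(-3x) + c₂ e^(2x).
Apply y(0) = 5: c₁ + c₂ = 5. Apply y'(0) = -3: -3 c₁ + 2 c₂ = -3.
Solve: c₁ = 13/5, c₂ = 12/5.
Particular solution: y = (13/5)e^(-3x) + (12/5)e^(2x).


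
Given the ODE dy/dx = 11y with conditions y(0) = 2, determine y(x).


General solution of y' = 11y is y = Ce^(11x).
Apply y(0) = 2: C = 2.
Particular solution: y = 2e^(11x).


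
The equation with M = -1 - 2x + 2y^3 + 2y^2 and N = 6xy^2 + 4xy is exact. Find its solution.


Check exactness: ∂M/∂y = 6y^2 + 4y and ∂N/∂x = 6y^2 + 4y; equal, so the equation is exact.
Integrate M with respect to x (treating y as constant): ∫M dx = -x - x^2 + 2xy^3 + 2xy^2 + h(y).
Differentiate w.r.t. y and set equal to N: all terms match, so h'(y) = 0 and h is a constant absorbed into C.
General solution: -x - x^2 + 2xy^3 + 2xy^2 = C.


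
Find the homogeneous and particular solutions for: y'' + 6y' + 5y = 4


Characteristic roots of r² + 6r + 5 = 0 are -5, -1.
y_h = C₁e^(-5x) + C₂e^(-x).
Forcing exponent 0 is not a characteristic root; try y_p = A.
Substitute: A·(0 + (6)·0 + (5)) = A·5 = 4, so A = 4/5.
General solution: y = C₁e^(-5x) + C₂e^(-x) + 4/5.


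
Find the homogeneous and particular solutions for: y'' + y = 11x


Homogeneous: r² + 1 = 0 ⇒ r = ±1i, y_h = C₁cos(x) + C₂sin(x).
Polynomial forcing; try y_p = Ax + B. Then y_p'' + 1 y_p = 1(Ax + B) = 11x, so B = 0 and A = 11.
General solution: y = C₁cos(x) + C₂sin(x) + 11x.


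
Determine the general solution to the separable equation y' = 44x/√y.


Separate: √y dy = 44x dx.
Integrate: (2/3)y^(3/2) = 22x² + C.


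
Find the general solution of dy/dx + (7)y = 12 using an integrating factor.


P(x) = 7, Q(x) = 12; integrating factor μ = e^(7x).
(μ y)' = 12e^(7x) ⇒ μ y = (12/7)e^(7x) + C.
Divide by μ: y = 12/7 + Ce^(-7x).


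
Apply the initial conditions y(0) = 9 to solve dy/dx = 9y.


General solution of y' = 9y is y = Ce^(9x).
Apply y(0) = 9: C = 9.
Particular solution: y = 9e^(9x).


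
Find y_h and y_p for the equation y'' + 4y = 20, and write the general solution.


Homogeneous part: r² + 4 = 0 ⇒ r = ±2i, so y_h = C₁cos(2x) + C₂sin(2x).
Try constant y_p = A; plug in: 4A = 20 ⇒ A = 5.
General solution: y = C₁cos(2x) + C₂sin(2x) + 5.


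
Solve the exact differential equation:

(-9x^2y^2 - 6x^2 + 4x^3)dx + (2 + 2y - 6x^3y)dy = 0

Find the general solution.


Check exactness: ∂M/∂y = -18x^2y and ∂N/∂x = -18x^2y; equal, so the equation is exact.
Integrate M with respect to x (treating y as constant): ∫M dx = -3x^3y^2 - 2x^3 + x^4 + h(y).
Differentiate w.r.t. y and set equal to N: the x-dependent terms already match, leaving h'(y) = 2 + 2y. Integrate: h(y) = 2y + y^2.
So F(x,y) = 2y + y^2 - 3x^3y^2 - 2x^3 + x^4.
General solution: 2y + y^2 - 3x^3y^2 - 2x^3 + x^4 = C.


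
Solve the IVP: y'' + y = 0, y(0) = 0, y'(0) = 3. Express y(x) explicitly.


Characteristic roots of r² + 1 = 0 are ±1i, so y = C₁cos(x) + C₂sin(x).
Apply y(0) = 0: C₁ = 0. Differentiate and apply y'(0) = 3: 1·C₂ = 3, so C₂ = 3.
Particular solution: y = 3sin(x).


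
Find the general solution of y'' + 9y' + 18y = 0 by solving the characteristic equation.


Characteristic equation: r² + 9r + 18 = 0.
Factor: (r + 6)(r + 3) = 0 ⇒ r = -6, -3 (distinct real).
General solution: y = C₁e^(-6x) + C₂e^(-3x).


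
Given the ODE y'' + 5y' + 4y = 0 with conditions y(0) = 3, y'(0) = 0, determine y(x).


Characteristic roots of r² + 5r + 4 = 0 are -1, -4.
General solution y = c₁ e^(-x) + c₂ e^(-4x).
Apply y(0) = 3: c₁ + c₂ = 3. Apply y'(0) = 0: -1 c₁ - 4 c₂ = 0.
Solve: c₁ = 4, c₂ = -1.
Particular solution: y = 4e^(-x) - e^(-4x).


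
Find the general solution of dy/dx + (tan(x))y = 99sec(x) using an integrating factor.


P(x) = tan(x) ⇒ μ = e^(∫tan(x)dx) = sec(x).
(sec(x) y)' = 99sec²(x) ⇒ sec(x) y = 99tan(x) + C.
Multiply by cos(x): y = 99sin(x) + C·cos(x).


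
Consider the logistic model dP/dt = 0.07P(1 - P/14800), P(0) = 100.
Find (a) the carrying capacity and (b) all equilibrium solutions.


Logistic ODE dP/dt = 0.07P(1 - P/14800) has equilibria where dP/dt = 0, i.e. P = 0 or P = 14800.
The coefficient (1 - P/K) = 0 when P = K, identifying K = 14800 as the carrying capacity.
(a) K = 14800; (b) equilibria P = 0 and P = 14800.


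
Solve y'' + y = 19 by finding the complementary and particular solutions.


Homogeneous part: r² + 1 = 0 ⇒ r = ±1i, so y_h = C₁cos(x) + C₂sin(x).
Try constant y_p = A; plug in: 1A = 19 ⇒ A = 19.
General solution: y = C₁cos(x) + C₂sin(x) + 19.
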